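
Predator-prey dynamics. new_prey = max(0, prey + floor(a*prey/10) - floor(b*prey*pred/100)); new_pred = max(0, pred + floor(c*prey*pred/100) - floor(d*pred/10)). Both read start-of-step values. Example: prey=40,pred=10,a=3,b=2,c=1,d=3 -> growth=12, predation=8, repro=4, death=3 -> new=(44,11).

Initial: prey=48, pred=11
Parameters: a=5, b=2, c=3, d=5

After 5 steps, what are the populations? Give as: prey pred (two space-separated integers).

Answer: 0 93

Derivation:
Step 1: prey: 48+24-10=62; pred: 11+15-5=21
Step 2: prey: 62+31-26=67; pred: 21+39-10=50
Step 3: prey: 67+33-67=33; pred: 50+100-25=125
Step 4: prey: 33+16-82=0; pred: 125+123-62=186
Step 5: prey: 0+0-0=0; pred: 186+0-93=93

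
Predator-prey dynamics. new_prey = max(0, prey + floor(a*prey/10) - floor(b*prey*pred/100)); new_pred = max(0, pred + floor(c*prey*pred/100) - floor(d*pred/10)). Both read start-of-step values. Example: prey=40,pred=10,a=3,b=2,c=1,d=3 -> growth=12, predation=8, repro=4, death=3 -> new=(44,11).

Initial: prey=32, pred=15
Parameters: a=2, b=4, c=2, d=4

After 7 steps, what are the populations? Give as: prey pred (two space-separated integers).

Step 1: prey: 32+6-19=19; pred: 15+9-6=18
Step 2: prey: 19+3-13=9; pred: 18+6-7=17
Step 3: prey: 9+1-6=4; pred: 17+3-6=14
Step 4: prey: 4+0-2=2; pred: 14+1-5=10
Step 5: prey: 2+0-0=2; pred: 10+0-4=6
Step 6: prey: 2+0-0=2; pred: 6+0-2=4
Step 7: prey: 2+0-0=2; pred: 4+0-1=3

Answer: 2 3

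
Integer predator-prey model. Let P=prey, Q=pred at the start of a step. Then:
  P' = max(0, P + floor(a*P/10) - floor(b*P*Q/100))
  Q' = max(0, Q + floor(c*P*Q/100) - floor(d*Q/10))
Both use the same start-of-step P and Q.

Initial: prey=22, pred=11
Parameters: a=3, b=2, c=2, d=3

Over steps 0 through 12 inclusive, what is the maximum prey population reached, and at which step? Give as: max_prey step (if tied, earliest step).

Answer: 26 2

Derivation:
Step 1: prey: 22+6-4=24; pred: 11+4-3=12
Step 2: prey: 24+7-5=26; pred: 12+5-3=14
Step 3: prey: 26+7-7=26; pred: 14+7-4=17
Step 4: prey: 26+7-8=25; pred: 17+8-5=20
Step 5: prey: 25+7-10=22; pred: 20+10-6=24
Step 6: prey: 22+6-10=18; pred: 24+10-7=27
Step 7: prey: 18+5-9=14; pred: 27+9-8=28
Step 8: prey: 14+4-7=11; pred: 28+7-8=27
Step 9: prey: 11+3-5=9; pred: 27+5-8=24
Step 10: prey: 9+2-4=7; pred: 24+4-7=21
Step 11: prey: 7+2-2=7; pred: 21+2-6=17
Step 12: prey: 7+2-2=7; pred: 17+2-5=14
Max prey = 26 at step 2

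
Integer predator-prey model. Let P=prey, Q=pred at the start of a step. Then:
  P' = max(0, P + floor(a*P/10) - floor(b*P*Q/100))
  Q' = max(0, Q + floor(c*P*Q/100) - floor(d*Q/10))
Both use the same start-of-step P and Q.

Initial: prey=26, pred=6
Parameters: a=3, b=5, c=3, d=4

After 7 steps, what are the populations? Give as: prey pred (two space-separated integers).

Step 1: prey: 26+7-7=26; pred: 6+4-2=8
Step 2: prey: 26+7-10=23; pred: 8+6-3=11
Step 3: prey: 23+6-12=17; pred: 11+7-4=14
Step 4: prey: 17+5-11=11; pred: 14+7-5=16
Step 5: prey: 11+3-8=6; pred: 16+5-6=15
Step 6: prey: 6+1-4=3; pred: 15+2-6=11
Step 7: prey: 3+0-1=2; pred: 11+0-4=7

Answer: 2 7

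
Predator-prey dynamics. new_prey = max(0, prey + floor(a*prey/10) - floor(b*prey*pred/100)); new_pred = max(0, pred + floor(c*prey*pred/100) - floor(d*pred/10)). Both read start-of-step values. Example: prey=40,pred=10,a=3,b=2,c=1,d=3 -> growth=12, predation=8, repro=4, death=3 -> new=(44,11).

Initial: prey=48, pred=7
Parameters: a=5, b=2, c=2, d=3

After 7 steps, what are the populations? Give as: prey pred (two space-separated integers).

Step 1: prey: 48+24-6=66; pred: 7+6-2=11
Step 2: prey: 66+33-14=85; pred: 11+14-3=22
Step 3: prey: 85+42-37=90; pred: 22+37-6=53
Step 4: prey: 90+45-95=40; pred: 53+95-15=133
Step 5: prey: 40+20-106=0; pred: 133+106-39=200
Step 6: prey: 0+0-0=0; pred: 200+0-60=140
Step 7: prey: 0+0-0=0; pred: 140+0-42=98

Answer: 0 98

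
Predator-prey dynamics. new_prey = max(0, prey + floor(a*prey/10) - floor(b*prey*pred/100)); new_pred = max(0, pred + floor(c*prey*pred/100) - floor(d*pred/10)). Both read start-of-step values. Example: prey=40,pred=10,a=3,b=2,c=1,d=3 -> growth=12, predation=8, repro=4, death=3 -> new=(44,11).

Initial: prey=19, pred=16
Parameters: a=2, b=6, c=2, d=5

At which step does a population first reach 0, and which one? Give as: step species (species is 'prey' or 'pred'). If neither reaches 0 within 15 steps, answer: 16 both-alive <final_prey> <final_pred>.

Step 1: prey: 19+3-18=4; pred: 16+6-8=14
Step 2: prey: 4+0-3=1; pred: 14+1-7=8
Step 3: prey: 1+0-0=1; pred: 8+0-4=4
Step 4: prey: 1+0-0=1; pred: 4+0-2=2
Step 5: prey: 1+0-0=1; pred: 2+0-1=1
Step 6: prey: 1+0-0=1; pred: 1+0-0=1
Steps 7-15: state stable at prey=1, pred=1 (no change)
No extinction within 15 steps

Answer: 16 both-alive 1 1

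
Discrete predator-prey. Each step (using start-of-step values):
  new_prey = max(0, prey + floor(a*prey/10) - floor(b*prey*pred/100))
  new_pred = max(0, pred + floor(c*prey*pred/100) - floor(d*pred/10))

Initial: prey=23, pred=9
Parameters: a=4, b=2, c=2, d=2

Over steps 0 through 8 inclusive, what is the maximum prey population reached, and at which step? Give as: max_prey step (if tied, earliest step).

Answer: 36 3

Derivation:
Step 1: prey: 23+9-4=28; pred: 9+4-1=12
Step 2: prey: 28+11-6=33; pred: 12+6-2=16
Step 3: prey: 33+13-10=36; pred: 16+10-3=23
Step 4: prey: 36+14-16=34; pred: 23+16-4=35
Step 5: prey: 34+13-23=24; pred: 35+23-7=51
Step 6: prey: 24+9-24=9; pred: 51+24-10=65
Step 7: prey: 9+3-11=1; pred: 65+11-13=63
Step 8: prey: 1+0-1=0; pred: 63+1-12=52
Max prey = 36 at step 3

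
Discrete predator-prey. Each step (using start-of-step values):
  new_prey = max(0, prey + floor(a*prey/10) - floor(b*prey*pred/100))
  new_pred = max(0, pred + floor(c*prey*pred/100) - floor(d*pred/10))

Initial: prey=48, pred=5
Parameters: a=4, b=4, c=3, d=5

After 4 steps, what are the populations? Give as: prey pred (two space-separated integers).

Answer: 0 69

Derivation:
Step 1: prey: 48+19-9=58; pred: 5+7-2=10
Step 2: prey: 58+23-23=58; pred: 10+17-5=22
Step 3: prey: 58+23-51=30; pred: 22+38-11=49
Step 4: prey: 30+12-58=0; pred: 49+44-24=69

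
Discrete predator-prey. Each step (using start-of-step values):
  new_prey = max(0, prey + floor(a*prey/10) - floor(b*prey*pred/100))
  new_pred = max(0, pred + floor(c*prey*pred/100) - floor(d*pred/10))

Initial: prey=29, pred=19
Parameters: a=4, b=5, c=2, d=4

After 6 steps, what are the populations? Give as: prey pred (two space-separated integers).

Step 1: prey: 29+11-27=13; pred: 19+11-7=23
Step 2: prey: 13+5-14=4; pred: 23+5-9=19
Step 3: prey: 4+1-3=2; pred: 19+1-7=13
Step 4: prey: 2+0-1=1; pred: 13+0-5=8
Step 5: prey: 1+0-0=1; pred: 8+0-3=5
Step 6: prey: 1+0-0=1; pred: 5+0-2=3

Answer: 1 3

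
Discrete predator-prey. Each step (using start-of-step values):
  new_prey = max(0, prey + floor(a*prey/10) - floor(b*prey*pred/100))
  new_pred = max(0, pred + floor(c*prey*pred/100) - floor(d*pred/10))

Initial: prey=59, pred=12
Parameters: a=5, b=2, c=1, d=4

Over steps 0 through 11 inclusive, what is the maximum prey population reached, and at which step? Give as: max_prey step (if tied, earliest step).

Answer: 98 3

Derivation:
Step 1: prey: 59+29-14=74; pred: 12+7-4=15
Step 2: prey: 74+37-22=89; pred: 15+11-6=20
Step 3: prey: 89+44-35=98; pred: 20+17-8=29
Step 4: prey: 98+49-56=91; pred: 29+28-11=46
Step 5: prey: 91+45-83=53; pred: 46+41-18=69
Step 6: prey: 53+26-73=6; pred: 69+36-27=78
Step 7: prey: 6+3-9=0; pred: 78+4-31=51
Step 8: prey: 0+0-0=0; pred: 51+0-20=31
Step 9: prey: 0+0-0=0; pred: 31+0-12=19
Step 10: prey: 0+0-0=0; pred: 19+0-7=12
Step 11: prey: 0+0-0=0; pred: 12+0-4=8
Max prey = 98 at step 3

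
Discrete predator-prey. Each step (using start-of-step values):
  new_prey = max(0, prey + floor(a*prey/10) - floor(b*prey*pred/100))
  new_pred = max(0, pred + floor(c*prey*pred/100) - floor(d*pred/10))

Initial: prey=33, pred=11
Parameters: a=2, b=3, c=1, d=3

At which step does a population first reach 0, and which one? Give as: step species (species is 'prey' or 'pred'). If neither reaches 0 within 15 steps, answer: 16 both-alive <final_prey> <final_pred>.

Step 1: prey: 33+6-10=29; pred: 11+3-3=11
Step 2: prey: 29+5-9=25; pred: 11+3-3=11
Step 3: prey: 25+5-8=22; pred: 11+2-3=10
Step 4: prey: 22+4-6=20; pred: 10+2-3=9
Step 5: prey: 20+4-5=19; pred: 9+1-2=8
Step 6: prey: 19+3-4=18; pred: 8+1-2=7
Step 7: prey: 18+3-3=18; pred: 7+1-2=6
Step 8: prey: 18+3-3=18; pred: 6+1-1=6
Steps 9-15: state stable at prey=18, pred=6 (no change)
No extinction within 15 steps

Answer: 16 both-alive 18 6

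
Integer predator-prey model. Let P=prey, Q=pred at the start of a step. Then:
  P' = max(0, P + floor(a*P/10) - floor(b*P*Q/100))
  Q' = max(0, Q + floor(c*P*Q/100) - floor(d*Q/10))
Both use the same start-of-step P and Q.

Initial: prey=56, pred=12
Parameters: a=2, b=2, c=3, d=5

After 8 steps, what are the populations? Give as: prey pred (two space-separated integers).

Answer: 0 4

Derivation:
Step 1: prey: 56+11-13=54; pred: 12+20-6=26
Step 2: prey: 54+10-28=36; pred: 26+42-13=55
Step 3: prey: 36+7-39=4; pred: 55+59-27=87
Step 4: prey: 4+0-6=0; pred: 87+10-43=54
Step 5: prey: 0+0-0=0; pred: 54+0-27=27
Step 6: prey: 0+0-0=0; pred: 27+0-13=14
Step 7: prey: 0+0-0=0; pred: 14+0-7=7
Step 8: prey: 0+0-0=0; pred: 7+0-3=4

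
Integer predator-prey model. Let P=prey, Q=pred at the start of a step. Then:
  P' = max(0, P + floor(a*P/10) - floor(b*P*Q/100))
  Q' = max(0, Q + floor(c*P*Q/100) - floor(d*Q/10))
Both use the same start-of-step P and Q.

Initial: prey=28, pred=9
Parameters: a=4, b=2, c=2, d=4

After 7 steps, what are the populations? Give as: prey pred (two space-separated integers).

Step 1: prey: 28+11-5=34; pred: 9+5-3=11
Step 2: prey: 34+13-7=40; pred: 11+7-4=14
Step 3: prey: 40+16-11=45; pred: 14+11-5=20
Step 4: prey: 45+18-18=45; pred: 20+18-8=30
Step 5: prey: 45+18-27=36; pred: 30+27-12=45
Step 6: prey: 36+14-32=18; pred: 45+32-18=59
Step 7: prey: 18+7-21=4; pred: 59+21-23=57

Answer: 4 57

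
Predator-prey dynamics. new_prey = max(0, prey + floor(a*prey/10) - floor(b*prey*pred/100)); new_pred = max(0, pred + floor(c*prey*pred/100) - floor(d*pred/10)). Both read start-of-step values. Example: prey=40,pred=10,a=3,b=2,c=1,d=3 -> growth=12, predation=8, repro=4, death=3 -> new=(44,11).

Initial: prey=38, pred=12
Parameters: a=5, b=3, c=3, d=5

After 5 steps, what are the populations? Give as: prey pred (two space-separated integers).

Step 1: prey: 38+19-13=44; pred: 12+13-6=19
Step 2: prey: 44+22-25=41; pred: 19+25-9=35
Step 3: prey: 41+20-43=18; pred: 35+43-17=61
Step 4: prey: 18+9-32=0; pred: 61+32-30=63
Step 5: prey: 0+0-0=0; pred: 63+0-31=32

Answer: 0 32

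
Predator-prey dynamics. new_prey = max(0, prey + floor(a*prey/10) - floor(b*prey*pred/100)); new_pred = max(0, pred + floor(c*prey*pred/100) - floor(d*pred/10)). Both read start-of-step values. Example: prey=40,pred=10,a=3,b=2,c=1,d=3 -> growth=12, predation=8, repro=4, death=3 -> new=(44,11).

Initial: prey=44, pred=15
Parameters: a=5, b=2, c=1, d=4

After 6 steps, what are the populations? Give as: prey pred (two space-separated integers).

Step 1: prey: 44+22-13=53; pred: 15+6-6=15
Step 2: prey: 53+26-15=64; pred: 15+7-6=16
Step 3: prey: 64+32-20=76; pred: 16+10-6=20
Step 4: prey: 76+38-30=84; pred: 20+15-8=27
Step 5: prey: 84+42-45=81; pred: 27+22-10=39
Step 6: prey: 81+40-63=58; pred: 39+31-15=55

Answer: 58 55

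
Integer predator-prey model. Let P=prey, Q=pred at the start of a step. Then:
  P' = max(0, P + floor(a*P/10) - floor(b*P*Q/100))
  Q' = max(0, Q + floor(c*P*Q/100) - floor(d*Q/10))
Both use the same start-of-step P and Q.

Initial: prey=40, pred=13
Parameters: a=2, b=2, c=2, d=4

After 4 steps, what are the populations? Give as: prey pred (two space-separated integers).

Answer: 14 31

Derivation:
Step 1: prey: 40+8-10=38; pred: 13+10-5=18
Step 2: prey: 38+7-13=32; pred: 18+13-7=24
Step 3: prey: 32+6-15=23; pred: 24+15-9=30
Step 4: prey: 23+4-13=14; pred: 30+13-12=31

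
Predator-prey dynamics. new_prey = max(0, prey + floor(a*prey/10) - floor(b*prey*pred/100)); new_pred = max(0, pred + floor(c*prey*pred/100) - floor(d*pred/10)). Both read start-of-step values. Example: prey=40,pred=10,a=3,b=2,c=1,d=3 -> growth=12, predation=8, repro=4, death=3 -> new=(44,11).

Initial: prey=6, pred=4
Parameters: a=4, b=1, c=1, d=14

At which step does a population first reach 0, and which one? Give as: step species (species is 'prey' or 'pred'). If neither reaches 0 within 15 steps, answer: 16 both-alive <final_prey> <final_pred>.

Step 1: prey: 6+2-0=8; pred: 4+0-5=0
First extinction: pred at step 1

Answer: 1 pred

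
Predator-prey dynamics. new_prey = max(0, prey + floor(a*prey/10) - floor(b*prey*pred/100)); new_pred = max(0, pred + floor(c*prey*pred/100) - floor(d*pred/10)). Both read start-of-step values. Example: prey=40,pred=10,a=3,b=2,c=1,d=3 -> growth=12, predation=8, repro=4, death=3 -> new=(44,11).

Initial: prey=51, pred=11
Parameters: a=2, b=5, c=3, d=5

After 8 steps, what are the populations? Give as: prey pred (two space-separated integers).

Step 1: prey: 51+10-28=33; pred: 11+16-5=22
Step 2: prey: 33+6-36=3; pred: 22+21-11=32
Step 3: prey: 3+0-4=0; pred: 32+2-16=18
Step 4: prey: 0+0-0=0; pred: 18+0-9=9
Step 5: prey: 0+0-0=0; pred: 9+0-4=5
Step 6: prey: 0+0-0=0; pred: 5+0-2=3
Step 7: prey: 0+0-0=0; pred: 3+0-1=2
Step 8: prey: 0+0-0=0; pred: 2+0-1=1

Answer: 0 1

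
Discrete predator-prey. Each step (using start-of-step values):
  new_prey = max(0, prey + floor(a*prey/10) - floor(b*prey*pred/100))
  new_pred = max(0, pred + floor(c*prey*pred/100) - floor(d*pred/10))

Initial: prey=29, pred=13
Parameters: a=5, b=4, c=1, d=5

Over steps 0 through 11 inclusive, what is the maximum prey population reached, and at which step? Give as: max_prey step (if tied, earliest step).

Step 1: prey: 29+14-15=28; pred: 13+3-6=10
Step 2: prey: 28+14-11=31; pred: 10+2-5=7
Step 3: prey: 31+15-8=38; pred: 7+2-3=6
Step 4: prey: 38+19-9=48; pred: 6+2-3=5
Step 5: prey: 48+24-9=63; pred: 5+2-2=5
Step 6: prey: 63+31-12=82; pred: 5+3-2=6
Step 7: prey: 82+41-19=104; pred: 6+4-3=7
Step 8: prey: 104+52-29=127; pred: 7+7-3=11
Step 9: prey: 127+63-55=135; pred: 11+13-5=19
Step 10: prey: 135+67-102=100; pred: 19+25-9=35
Step 11: prey: 100+50-140=10; pred: 35+35-17=53
Max prey = 135 at step 9

Answer: 135 9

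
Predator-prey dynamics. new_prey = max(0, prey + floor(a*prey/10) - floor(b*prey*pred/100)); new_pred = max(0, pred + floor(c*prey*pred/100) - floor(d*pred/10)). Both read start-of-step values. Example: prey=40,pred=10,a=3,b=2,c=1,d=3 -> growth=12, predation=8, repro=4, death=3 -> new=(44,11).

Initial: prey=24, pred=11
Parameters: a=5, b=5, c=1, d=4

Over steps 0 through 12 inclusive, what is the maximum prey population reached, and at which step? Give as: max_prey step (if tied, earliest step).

Answer: 108 10

Derivation:
Step 1: prey: 24+12-13=23; pred: 11+2-4=9
Step 2: prey: 23+11-10=24; pred: 9+2-3=8
Step 3: prey: 24+12-9=27; pred: 8+1-3=6
Step 4: prey: 27+13-8=32; pred: 6+1-2=5
Step 5: prey: 32+16-8=40; pred: 5+1-2=4
Step 6: prey: 40+20-8=52; pred: 4+1-1=4
Step 7: prey: 52+26-10=68; pred: 4+2-1=5
Step 8: prey: 68+34-17=85; pred: 5+3-2=6
Step 9: prey: 85+42-25=102; pred: 6+5-2=9
Step 10: prey: 102+51-45=108; pred: 9+9-3=15
Step 11: prey: 108+54-81=81; pred: 15+16-6=25
Step 12: prey: 81+40-101=20; pred: 25+20-10=35
Max prey = 108 at step 10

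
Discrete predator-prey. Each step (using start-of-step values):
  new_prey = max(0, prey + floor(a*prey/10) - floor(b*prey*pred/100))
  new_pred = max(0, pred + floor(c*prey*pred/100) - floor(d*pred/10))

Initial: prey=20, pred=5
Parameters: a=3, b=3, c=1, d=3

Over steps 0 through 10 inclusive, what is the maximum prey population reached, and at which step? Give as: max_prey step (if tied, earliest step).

Answer: 59 9

Derivation:
Step 1: prey: 20+6-3=23; pred: 5+1-1=5
Step 2: prey: 23+6-3=26; pred: 5+1-1=5
Step 3: prey: 26+7-3=30; pred: 5+1-1=5
Step 4: prey: 30+9-4=35; pred: 5+1-1=5
Step 5: prey: 35+10-5=40; pred: 5+1-1=5
Step 6: prey: 40+12-6=46; pred: 5+2-1=6
Step 7: prey: 46+13-8=51; pred: 6+2-1=7
Step 8: prey: 51+15-10=56; pred: 7+3-2=8
Step 9: prey: 56+16-13=59; pred: 8+4-2=10
Step 10: prey: 59+17-17=59; pred: 10+5-3=12
Max prey = 59 at step 9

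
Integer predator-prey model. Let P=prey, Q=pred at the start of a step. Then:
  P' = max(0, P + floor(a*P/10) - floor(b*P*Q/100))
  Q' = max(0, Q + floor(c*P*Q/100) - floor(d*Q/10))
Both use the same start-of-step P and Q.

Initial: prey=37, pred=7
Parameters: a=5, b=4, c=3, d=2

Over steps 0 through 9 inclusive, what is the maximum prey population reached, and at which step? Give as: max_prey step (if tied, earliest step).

Answer: 45 1

Derivation:
Step 1: prey: 37+18-10=45; pred: 7+7-1=13
Step 2: prey: 45+22-23=44; pred: 13+17-2=28
Step 3: prey: 44+22-49=17; pred: 28+36-5=59
Step 4: prey: 17+8-40=0; pred: 59+30-11=78
Step 5: prey: 0+0-0=0; pred: 78+0-15=63
Step 6: prey: 0+0-0=0; pred: 63+0-12=51
Step 7: prey: 0+0-0=0; pred: 51+0-10=41
Step 8: prey: 0+0-0=0; pred: 41+0-8=33
Step 9: prey: 0+0-0=0; pred: 33+0-6=27
Max prey = 45 at step 1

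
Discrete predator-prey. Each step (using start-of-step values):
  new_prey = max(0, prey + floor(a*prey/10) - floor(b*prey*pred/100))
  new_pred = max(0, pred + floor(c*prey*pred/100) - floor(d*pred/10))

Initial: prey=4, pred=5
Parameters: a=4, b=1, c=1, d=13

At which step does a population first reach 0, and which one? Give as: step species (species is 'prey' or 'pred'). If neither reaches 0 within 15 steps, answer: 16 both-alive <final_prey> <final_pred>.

Step 1: prey: 4+1-0=5; pred: 5+0-6=0
First extinction: pred at step 1

Answer: 1 pred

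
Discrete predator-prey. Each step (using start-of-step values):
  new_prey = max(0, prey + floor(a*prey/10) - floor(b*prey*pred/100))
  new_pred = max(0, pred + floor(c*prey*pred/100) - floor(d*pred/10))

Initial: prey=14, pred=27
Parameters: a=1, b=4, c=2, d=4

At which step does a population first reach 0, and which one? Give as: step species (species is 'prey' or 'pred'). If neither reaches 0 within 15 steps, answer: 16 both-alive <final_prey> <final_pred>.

Step 1: prey: 14+1-15=0; pred: 27+7-10=24
First extinction: prey at step 1

Answer: 1 prey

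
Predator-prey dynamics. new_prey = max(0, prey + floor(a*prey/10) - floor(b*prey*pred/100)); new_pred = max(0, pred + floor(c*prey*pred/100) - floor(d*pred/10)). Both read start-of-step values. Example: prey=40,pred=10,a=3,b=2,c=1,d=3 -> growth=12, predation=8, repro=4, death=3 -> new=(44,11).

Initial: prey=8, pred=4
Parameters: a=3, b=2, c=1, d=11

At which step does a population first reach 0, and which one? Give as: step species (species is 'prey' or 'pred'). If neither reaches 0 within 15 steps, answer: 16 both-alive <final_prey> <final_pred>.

Step 1: prey: 8+2-0=10; pred: 4+0-4=0
First extinction: pred at step 1

Answer: 1 pred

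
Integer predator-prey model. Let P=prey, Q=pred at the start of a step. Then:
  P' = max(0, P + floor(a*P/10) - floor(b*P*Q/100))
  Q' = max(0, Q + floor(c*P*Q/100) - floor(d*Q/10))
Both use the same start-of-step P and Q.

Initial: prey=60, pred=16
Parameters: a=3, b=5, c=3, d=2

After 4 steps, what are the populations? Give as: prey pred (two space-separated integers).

Answer: 0 45

Derivation:
Step 1: prey: 60+18-48=30; pred: 16+28-3=41
Step 2: prey: 30+9-61=0; pred: 41+36-8=69
Step 3: prey: 0+0-0=0; pred: 69+0-13=56
Step 4: prey: 0+0-0=0; pred: 56+0-11=45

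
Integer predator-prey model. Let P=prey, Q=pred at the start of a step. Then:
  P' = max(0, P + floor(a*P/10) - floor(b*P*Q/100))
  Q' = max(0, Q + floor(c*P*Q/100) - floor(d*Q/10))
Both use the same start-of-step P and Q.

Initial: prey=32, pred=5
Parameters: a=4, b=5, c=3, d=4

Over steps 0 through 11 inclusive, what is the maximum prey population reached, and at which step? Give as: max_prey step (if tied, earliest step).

Answer: 38 2

Derivation:
Step 1: prey: 32+12-8=36; pred: 5+4-2=7
Step 2: prey: 36+14-12=38; pred: 7+7-2=12
Step 3: prey: 38+15-22=31; pred: 12+13-4=21
Step 4: prey: 31+12-32=11; pred: 21+19-8=32
Step 5: prey: 11+4-17=0; pred: 32+10-12=30
Step 6: prey: 0+0-0=0; pred: 30+0-12=18
Step 7: prey: 0+0-0=0; pred: 18+0-7=11
Step 8: prey: 0+0-0=0; pred: 11+0-4=7
Step 9: prey: 0+0-0=0; pred: 7+0-2=5
Step 10: prey: 0+0-0=0; pred: 5+0-2=3
Step 11: prey: 0+0-0=0; pred: 3+0-1=2
Max prey = 38 at step 2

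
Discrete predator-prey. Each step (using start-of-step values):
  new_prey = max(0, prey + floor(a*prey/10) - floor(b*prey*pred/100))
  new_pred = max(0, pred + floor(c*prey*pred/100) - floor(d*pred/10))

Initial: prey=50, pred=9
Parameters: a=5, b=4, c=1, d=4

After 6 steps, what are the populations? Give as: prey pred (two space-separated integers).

Step 1: prey: 50+25-18=57; pred: 9+4-3=10
Step 2: prey: 57+28-22=63; pred: 10+5-4=11
Step 3: prey: 63+31-27=67; pred: 11+6-4=13
Step 4: prey: 67+33-34=66; pred: 13+8-5=16
Step 5: prey: 66+33-42=57; pred: 16+10-6=20
Step 6: prey: 57+28-45=40; pred: 20+11-8=23

Answer: 40 23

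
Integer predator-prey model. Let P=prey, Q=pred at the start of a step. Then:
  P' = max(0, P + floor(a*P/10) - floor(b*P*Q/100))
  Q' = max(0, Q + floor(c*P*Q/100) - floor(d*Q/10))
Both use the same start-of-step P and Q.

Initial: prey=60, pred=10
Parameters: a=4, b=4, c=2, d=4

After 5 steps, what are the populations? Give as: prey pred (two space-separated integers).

Step 1: prey: 60+24-24=60; pred: 10+12-4=18
Step 2: prey: 60+24-43=41; pred: 18+21-7=32
Step 3: prey: 41+16-52=5; pred: 32+26-12=46
Step 4: prey: 5+2-9=0; pred: 46+4-18=32
Step 5: prey: 0+0-0=0; pred: 32+0-12=20

Answer: 0 20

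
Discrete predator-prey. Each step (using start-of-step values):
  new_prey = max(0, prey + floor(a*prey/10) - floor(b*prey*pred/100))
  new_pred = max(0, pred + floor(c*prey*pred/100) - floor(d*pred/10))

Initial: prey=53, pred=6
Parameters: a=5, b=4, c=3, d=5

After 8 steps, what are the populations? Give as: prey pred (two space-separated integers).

Step 1: prey: 53+26-12=67; pred: 6+9-3=12
Step 2: prey: 67+33-32=68; pred: 12+24-6=30
Step 3: prey: 68+34-81=21; pred: 30+61-15=76
Step 4: prey: 21+10-63=0; pred: 76+47-38=85
Step 5: prey: 0+0-0=0; pred: 85+0-42=43
Step 6: prey: 0+0-0=0; pred: 43+0-21=22
Step 7: prey: 0+0-0=0; pred: 22+0-11=11
Step 8: prey: 0+0-0=0; pred: 11+0-5=6

Answer: 0 6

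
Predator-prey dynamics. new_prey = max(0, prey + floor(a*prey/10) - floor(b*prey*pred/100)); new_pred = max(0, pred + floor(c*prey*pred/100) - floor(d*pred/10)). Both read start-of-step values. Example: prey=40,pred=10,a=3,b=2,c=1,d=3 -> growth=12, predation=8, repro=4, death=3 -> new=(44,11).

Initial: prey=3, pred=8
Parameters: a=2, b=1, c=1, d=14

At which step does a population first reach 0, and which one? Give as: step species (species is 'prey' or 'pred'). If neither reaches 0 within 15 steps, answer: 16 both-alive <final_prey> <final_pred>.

Step 1: prey: 3+0-0=3; pred: 8+0-11=0
First extinction: pred at step 1

Answer: 1 pred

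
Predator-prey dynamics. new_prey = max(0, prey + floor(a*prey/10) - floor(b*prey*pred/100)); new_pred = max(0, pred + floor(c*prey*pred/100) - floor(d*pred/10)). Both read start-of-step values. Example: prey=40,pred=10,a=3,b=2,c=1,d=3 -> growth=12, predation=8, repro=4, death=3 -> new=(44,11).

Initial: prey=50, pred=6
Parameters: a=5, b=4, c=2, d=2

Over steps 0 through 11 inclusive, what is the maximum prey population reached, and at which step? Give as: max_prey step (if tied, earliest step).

Answer: 67 2

Derivation:
Step 1: prey: 50+25-12=63; pred: 6+6-1=11
Step 2: prey: 63+31-27=67; pred: 11+13-2=22
Step 3: prey: 67+33-58=42; pred: 22+29-4=47
Step 4: prey: 42+21-78=0; pred: 47+39-9=77
Step 5: prey: 0+0-0=0; pred: 77+0-15=62
Step 6: prey: 0+0-0=0; pred: 62+0-12=50
Step 7: prey: 0+0-0=0; pred: 50+0-10=40
Step 8: prey: 0+0-0=0; pred: 40+0-8=32
Step 9: prey: 0+0-0=0; pred: 32+0-6=26
Step 10: prey: 0+0-0=0; pred: 26+0-5=21
Step 11: prey: 0+0-0=0; pred: 21+0-4=17
Max prey = 67 at step 2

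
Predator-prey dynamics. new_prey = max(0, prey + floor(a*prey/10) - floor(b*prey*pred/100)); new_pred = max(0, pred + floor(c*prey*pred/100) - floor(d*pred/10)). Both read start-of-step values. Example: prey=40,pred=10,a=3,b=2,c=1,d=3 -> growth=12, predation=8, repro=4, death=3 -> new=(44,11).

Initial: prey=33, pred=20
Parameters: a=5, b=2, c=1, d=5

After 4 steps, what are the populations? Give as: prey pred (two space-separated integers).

Answer: 67 12

Derivation:
Step 1: prey: 33+16-13=36; pred: 20+6-10=16
Step 2: prey: 36+18-11=43; pred: 16+5-8=13
Step 3: prey: 43+21-11=53; pred: 13+5-6=12
Step 4: prey: 53+26-12=67; pred: 12+6-6=12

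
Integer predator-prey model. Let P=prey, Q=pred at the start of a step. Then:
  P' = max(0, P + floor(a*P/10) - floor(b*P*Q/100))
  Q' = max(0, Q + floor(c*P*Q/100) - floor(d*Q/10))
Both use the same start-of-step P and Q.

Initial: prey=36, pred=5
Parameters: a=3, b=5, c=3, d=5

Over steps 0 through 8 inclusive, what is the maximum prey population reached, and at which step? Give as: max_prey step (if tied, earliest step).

Step 1: prey: 36+10-9=37; pred: 5+5-2=8
Step 2: prey: 37+11-14=34; pred: 8+8-4=12
Step 3: prey: 34+10-20=24; pred: 12+12-6=18
Step 4: prey: 24+7-21=10; pred: 18+12-9=21
Step 5: prey: 10+3-10=3; pred: 21+6-10=17
Step 6: prey: 3+0-2=1; pred: 17+1-8=10
Step 7: prey: 1+0-0=1; pred: 10+0-5=5
Step 8: prey: 1+0-0=1; pred: 5+0-2=3
Max prey = 37 at step 1

Answer: 37 1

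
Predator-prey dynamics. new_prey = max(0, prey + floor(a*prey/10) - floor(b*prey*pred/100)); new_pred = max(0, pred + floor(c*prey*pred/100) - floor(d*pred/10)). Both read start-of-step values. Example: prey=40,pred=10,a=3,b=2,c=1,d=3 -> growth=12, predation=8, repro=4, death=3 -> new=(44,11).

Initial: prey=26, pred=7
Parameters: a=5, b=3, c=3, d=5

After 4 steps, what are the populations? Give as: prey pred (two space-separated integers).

Answer: 36 45

Derivation:
Step 1: prey: 26+13-5=34; pred: 7+5-3=9
Step 2: prey: 34+17-9=42; pred: 9+9-4=14
Step 3: prey: 42+21-17=46; pred: 14+17-7=24
Step 4: prey: 46+23-33=36; pred: 24+33-12=45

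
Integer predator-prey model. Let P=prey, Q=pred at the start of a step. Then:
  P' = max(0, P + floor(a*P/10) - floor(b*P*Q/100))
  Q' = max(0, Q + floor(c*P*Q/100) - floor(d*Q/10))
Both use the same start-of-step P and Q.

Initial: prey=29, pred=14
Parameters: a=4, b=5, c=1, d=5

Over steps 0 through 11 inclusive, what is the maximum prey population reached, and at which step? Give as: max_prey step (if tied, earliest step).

Step 1: prey: 29+11-20=20; pred: 14+4-7=11
Step 2: prey: 20+8-11=17; pred: 11+2-5=8
Step 3: prey: 17+6-6=17; pred: 8+1-4=5
Step 4: prey: 17+6-4=19; pred: 5+0-2=3
Step 5: prey: 19+7-2=24; pred: 3+0-1=2
Step 6: prey: 24+9-2=31; pred: 2+0-1=1
Step 7: prey: 31+12-1=42; pred: 1+0-0=1
Step 8: prey: 42+16-2=56; pred: 1+0-0=1
Step 9: prey: 56+22-2=76; pred: 1+0-0=1
Step 10: prey: 76+30-3=103; pred: 1+0-0=1
Step 11: prey: 103+41-5=139; pred: 1+1-0=2
Max prey = 139 at step 11

Answer: 139 11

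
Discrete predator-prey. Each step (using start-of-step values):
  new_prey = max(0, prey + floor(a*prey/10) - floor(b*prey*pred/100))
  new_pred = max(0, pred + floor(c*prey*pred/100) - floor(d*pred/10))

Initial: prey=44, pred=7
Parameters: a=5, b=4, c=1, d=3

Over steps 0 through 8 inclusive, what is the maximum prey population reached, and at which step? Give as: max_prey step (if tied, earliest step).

Answer: 71 3

Derivation:
Step 1: prey: 44+22-12=54; pred: 7+3-2=8
Step 2: prey: 54+27-17=64; pred: 8+4-2=10
Step 3: prey: 64+32-25=71; pred: 10+6-3=13
Step 4: prey: 71+35-36=70; pred: 13+9-3=19
Step 5: prey: 70+35-53=52; pred: 19+13-5=27
Step 6: prey: 52+26-56=22; pred: 27+14-8=33
Step 7: prey: 22+11-29=4; pred: 33+7-9=31
Step 8: prey: 4+2-4=2; pred: 31+1-9=23
Max prey = 71 at step 3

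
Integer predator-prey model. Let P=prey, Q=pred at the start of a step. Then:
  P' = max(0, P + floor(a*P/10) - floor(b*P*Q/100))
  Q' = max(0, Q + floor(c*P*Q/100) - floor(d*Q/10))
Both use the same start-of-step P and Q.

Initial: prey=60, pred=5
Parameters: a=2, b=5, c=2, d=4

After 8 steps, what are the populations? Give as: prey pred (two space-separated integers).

Step 1: prey: 60+12-15=57; pred: 5+6-2=9
Step 2: prey: 57+11-25=43; pred: 9+10-3=16
Step 3: prey: 43+8-34=17; pred: 16+13-6=23
Step 4: prey: 17+3-19=1; pred: 23+7-9=21
Step 5: prey: 1+0-1=0; pred: 21+0-8=13
Step 6: prey: 0+0-0=0; pred: 13+0-5=8
Step 7: prey: 0+0-0=0; pred: 8+0-3=5
Step 8: prey: 0+0-0=0; pred: 5+0-2=3

Answer: 0 3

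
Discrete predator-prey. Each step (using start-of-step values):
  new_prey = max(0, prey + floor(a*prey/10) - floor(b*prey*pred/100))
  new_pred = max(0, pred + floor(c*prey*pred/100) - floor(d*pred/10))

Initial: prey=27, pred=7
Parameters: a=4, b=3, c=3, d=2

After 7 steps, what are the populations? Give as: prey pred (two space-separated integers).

Step 1: prey: 27+10-5=32; pred: 7+5-1=11
Step 2: prey: 32+12-10=34; pred: 11+10-2=19
Step 3: prey: 34+13-19=28; pred: 19+19-3=35
Step 4: prey: 28+11-29=10; pred: 35+29-7=57
Step 5: prey: 10+4-17=0; pred: 57+17-11=63
Step 6: prey: 0+0-0=0; pred: 63+0-12=51
Step 7: prey: 0+0-0=0; pred: 51+0-10=41

Answer: 0 41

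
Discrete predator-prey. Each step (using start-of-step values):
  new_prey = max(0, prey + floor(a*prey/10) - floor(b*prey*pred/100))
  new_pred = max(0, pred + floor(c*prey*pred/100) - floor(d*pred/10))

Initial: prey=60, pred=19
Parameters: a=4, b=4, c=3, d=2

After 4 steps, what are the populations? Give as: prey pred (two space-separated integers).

Answer: 0 64

Derivation:
Step 1: prey: 60+24-45=39; pred: 19+34-3=50
Step 2: prey: 39+15-78=0; pred: 50+58-10=98
Step 3: prey: 0+0-0=0; pred: 98+0-19=79
Step 4: prey: 0+0-0=0; pred: 79+0-15=64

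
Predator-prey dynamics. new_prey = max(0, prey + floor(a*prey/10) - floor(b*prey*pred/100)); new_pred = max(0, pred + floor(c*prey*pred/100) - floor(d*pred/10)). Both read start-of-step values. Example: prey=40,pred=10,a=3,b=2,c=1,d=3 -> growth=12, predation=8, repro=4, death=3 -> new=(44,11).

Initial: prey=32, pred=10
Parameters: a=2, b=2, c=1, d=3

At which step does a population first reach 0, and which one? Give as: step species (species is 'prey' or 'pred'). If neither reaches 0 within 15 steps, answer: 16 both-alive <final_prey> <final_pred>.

Answer: 16 both-alive 32 10

Derivation:
Step 1: prey: 32+6-6=32; pred: 10+3-3=10
Steps 2-15: state stable at prey=32, pred=10 (no change)
No extinction within 15 steps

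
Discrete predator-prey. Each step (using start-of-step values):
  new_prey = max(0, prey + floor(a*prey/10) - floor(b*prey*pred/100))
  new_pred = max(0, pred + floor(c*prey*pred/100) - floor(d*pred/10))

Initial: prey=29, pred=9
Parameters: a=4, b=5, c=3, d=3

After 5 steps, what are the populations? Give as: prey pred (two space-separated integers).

Step 1: prey: 29+11-13=27; pred: 9+7-2=14
Step 2: prey: 27+10-18=19; pred: 14+11-4=21
Step 3: prey: 19+7-19=7; pred: 21+11-6=26
Step 4: prey: 7+2-9=0; pred: 26+5-7=24
Step 5: prey: 0+0-0=0; pred: 24+0-7=17

Answer: 0 17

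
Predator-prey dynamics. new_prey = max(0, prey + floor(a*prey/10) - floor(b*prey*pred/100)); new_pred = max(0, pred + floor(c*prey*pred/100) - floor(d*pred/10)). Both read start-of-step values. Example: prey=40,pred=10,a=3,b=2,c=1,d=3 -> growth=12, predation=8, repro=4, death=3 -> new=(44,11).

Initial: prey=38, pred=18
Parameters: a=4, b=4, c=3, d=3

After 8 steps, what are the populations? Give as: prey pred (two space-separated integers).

Step 1: prey: 38+15-27=26; pred: 18+20-5=33
Step 2: prey: 26+10-34=2; pred: 33+25-9=49
Step 3: prey: 2+0-3=0; pred: 49+2-14=37
Step 4: prey: 0+0-0=0; pred: 37+0-11=26
Step 5: prey: 0+0-0=0; pred: 26+0-7=19
Step 6: prey: 0+0-0=0; pred: 19+0-5=14
Step 7: prey: 0+0-0=0; pred: 14+0-4=10
Step 8: prey: 0+0-0=0; pred: 10+0-3=7

Answer: 0 7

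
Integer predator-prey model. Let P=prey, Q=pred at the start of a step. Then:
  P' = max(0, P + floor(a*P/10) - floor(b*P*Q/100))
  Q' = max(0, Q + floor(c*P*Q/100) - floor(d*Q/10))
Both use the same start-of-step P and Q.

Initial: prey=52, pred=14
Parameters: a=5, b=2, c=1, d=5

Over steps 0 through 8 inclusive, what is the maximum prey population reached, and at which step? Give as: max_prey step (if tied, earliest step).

Step 1: prey: 52+26-14=64; pred: 14+7-7=14
Step 2: prey: 64+32-17=79; pred: 14+8-7=15
Step 3: prey: 79+39-23=95; pred: 15+11-7=19
Step 4: prey: 95+47-36=106; pred: 19+18-9=28
Step 5: prey: 106+53-59=100; pred: 28+29-14=43
Step 6: prey: 100+50-86=64; pred: 43+43-21=65
Step 7: prey: 64+32-83=13; pred: 65+41-32=74
Step 8: prey: 13+6-19=0; pred: 74+9-37=46
Max prey = 106 at step 4

Answer: 106 4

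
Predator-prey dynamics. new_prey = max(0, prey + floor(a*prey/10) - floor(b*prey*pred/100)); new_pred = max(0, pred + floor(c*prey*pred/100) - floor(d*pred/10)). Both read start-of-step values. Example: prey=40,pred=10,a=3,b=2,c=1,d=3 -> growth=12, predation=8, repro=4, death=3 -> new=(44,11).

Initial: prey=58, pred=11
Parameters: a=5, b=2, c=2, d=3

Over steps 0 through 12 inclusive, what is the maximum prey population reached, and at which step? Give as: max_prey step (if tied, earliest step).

Step 1: prey: 58+29-12=75; pred: 11+12-3=20
Step 2: prey: 75+37-30=82; pred: 20+30-6=44
Step 3: prey: 82+41-72=51; pred: 44+72-13=103
Step 4: prey: 51+25-105=0; pred: 103+105-30=178
Step 5: prey: 0+0-0=0; pred: 178+0-53=125
Step 6: prey: 0+0-0=0; pred: 125+0-37=88
Step 7: prey: 0+0-0=0; pred: 88+0-26=62
Step 8: prey: 0+0-0=0; pred: 62+0-18=44
Step 9: prey: 0+0-0=0; pred: 44+0-13=31
Step 10: prey: 0+0-0=0; pred: 31+0-9=22
Step 11: prey: 0+0-0=0; pred: 22+0-6=16
Step 12: prey: 0+0-0=0; pred: 16+0-4=12
Max prey = 82 at step 2

Answer: 82 2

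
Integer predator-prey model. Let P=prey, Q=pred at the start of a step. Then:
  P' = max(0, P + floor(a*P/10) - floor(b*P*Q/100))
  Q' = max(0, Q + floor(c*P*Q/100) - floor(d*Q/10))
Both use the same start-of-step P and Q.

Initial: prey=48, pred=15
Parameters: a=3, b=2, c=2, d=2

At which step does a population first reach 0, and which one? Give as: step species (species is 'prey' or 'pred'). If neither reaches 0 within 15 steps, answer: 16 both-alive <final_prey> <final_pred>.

Step 1: prey: 48+14-14=48; pred: 15+14-3=26
Step 2: prey: 48+14-24=38; pred: 26+24-5=45
Step 3: prey: 38+11-34=15; pred: 45+34-9=70
Step 4: prey: 15+4-21=0; pred: 70+21-14=77
First extinction: prey at step 4

Answer: 4 prey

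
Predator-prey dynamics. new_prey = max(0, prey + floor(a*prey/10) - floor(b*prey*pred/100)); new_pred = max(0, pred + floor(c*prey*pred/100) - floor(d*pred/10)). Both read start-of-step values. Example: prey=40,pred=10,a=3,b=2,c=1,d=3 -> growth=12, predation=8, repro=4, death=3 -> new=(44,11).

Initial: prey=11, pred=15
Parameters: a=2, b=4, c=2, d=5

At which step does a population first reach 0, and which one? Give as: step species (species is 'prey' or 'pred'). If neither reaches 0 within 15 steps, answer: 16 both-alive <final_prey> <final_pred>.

Answer: 16 both-alive 30 1

Derivation:
Step 1: prey: 11+2-6=7; pred: 15+3-7=11
Step 2: prey: 7+1-3=5; pred: 11+1-5=7
Step 3: prey: 5+1-1=5; pred: 7+0-3=4
Step 4: prey: 5+1-0=6; pred: 4+0-2=2
Step 5: prey: 6+1-0=7; pred: 2+0-1=1
Step 6: prey: 7+1-0=8; pred: 1+0-0=1
Step 7: prey: 8+1-0=9; pred: 1+0-0=1
Step 8: prey: 9+1-0=10; pred: 1+0-0=1
Step 9: prey: 10+2-0=12; pred: 1+0-0=1
Step 10: prey: 12+2-0=14; pred: 1+0-0=1
Step 11: prey: 14+2-0=16; pred: 1+0-0=1
Step 12: prey: 16+3-0=19; pred: 1+0-0=1
Step 13: prey: 19+3-0=22; pred: 1+0-0=1
Step 14: prey: 22+4-0=26; pred: 1+0-0=1
Step 15: prey: 26+5-1=30; pred: 1+0-0=1
No extinction within 15 steps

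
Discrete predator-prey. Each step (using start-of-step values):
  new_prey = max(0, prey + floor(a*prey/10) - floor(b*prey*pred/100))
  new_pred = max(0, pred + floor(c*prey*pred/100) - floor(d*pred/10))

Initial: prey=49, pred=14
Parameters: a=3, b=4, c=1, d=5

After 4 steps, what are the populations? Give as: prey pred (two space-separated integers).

Answer: 23 7

Derivation:
Step 1: prey: 49+14-27=36; pred: 14+6-7=13
Step 2: prey: 36+10-18=28; pred: 13+4-6=11
Step 3: prey: 28+8-12=24; pred: 11+3-5=9
Step 4: prey: 24+7-8=23; pred: 9+2-4=7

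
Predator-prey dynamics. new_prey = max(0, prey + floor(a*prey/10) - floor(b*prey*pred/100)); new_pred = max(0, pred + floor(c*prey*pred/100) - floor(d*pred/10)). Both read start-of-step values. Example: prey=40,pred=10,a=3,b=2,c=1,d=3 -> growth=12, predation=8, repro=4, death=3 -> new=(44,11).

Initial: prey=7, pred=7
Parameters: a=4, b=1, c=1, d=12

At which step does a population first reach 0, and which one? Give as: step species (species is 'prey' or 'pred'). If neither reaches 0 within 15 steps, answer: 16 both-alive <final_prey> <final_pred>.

Answer: 1 pred

Derivation:
Step 1: prey: 7+2-0=9; pred: 7+0-8=0
First extinction: pred at step 1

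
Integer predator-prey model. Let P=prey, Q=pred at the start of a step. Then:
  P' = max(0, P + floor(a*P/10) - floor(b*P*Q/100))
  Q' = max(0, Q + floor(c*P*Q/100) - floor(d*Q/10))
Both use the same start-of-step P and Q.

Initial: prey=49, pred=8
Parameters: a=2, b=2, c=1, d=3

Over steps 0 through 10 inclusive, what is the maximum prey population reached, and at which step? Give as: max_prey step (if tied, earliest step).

Answer: 52 2

Derivation:
Step 1: prey: 49+9-7=51; pred: 8+3-2=9
Step 2: prey: 51+10-9=52; pred: 9+4-2=11
Step 3: prey: 52+10-11=51; pred: 11+5-3=13
Step 4: prey: 51+10-13=48; pred: 13+6-3=16
Step 5: prey: 48+9-15=42; pred: 16+7-4=19
Step 6: prey: 42+8-15=35; pred: 19+7-5=21
Step 7: prey: 35+7-14=28; pred: 21+7-6=22
Step 8: prey: 28+5-12=21; pred: 22+6-6=22
Step 9: prey: 21+4-9=16; pred: 22+4-6=20
Step 10: prey: 16+3-6=13; pred: 20+3-6=17
Max prey = 52 at step 2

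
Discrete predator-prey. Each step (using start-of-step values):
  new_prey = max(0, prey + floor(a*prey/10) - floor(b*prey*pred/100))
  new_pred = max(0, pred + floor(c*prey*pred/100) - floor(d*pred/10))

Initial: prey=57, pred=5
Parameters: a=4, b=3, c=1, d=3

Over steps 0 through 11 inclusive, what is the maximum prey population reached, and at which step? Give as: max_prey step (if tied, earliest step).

Answer: 98 3

Derivation:
Step 1: prey: 57+22-8=71; pred: 5+2-1=6
Step 2: prey: 71+28-12=87; pred: 6+4-1=9
Step 3: prey: 87+34-23=98; pred: 9+7-2=14
Step 4: prey: 98+39-41=96; pred: 14+13-4=23
Step 5: prey: 96+38-66=68; pred: 23+22-6=39
Step 6: prey: 68+27-79=16; pred: 39+26-11=54
Step 7: prey: 16+6-25=0; pred: 54+8-16=46
Step 8: prey: 0+0-0=0; pred: 46+0-13=33
Step 9: prey: 0+0-0=0; pred: 33+0-9=24
Step 10: prey: 0+0-0=0; pred: 24+0-7=17
Step 11: prey: 0+0-0=0; pred: 17+0-5=12
Max prey = 98 at step 3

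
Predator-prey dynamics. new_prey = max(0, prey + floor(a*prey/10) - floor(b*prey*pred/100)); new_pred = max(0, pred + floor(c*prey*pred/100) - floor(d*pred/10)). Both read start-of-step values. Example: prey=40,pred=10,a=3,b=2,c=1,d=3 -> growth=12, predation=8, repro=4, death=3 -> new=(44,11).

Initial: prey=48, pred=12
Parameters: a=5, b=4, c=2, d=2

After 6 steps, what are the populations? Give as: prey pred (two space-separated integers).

Step 1: prey: 48+24-23=49; pred: 12+11-2=21
Step 2: prey: 49+24-41=32; pred: 21+20-4=37
Step 3: prey: 32+16-47=1; pred: 37+23-7=53
Step 4: prey: 1+0-2=0; pred: 53+1-10=44
Step 5: prey: 0+0-0=0; pred: 44+0-8=36
Step 6: prey: 0+0-0=0; pred: 36+0-7=29

Answer: 0 29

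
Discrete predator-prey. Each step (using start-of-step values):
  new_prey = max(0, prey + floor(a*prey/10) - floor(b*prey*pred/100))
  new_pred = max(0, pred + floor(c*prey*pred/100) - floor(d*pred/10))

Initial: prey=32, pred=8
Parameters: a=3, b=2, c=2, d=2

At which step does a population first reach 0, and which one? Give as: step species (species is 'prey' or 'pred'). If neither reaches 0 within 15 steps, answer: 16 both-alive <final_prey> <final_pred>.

Step 1: prey: 32+9-5=36; pred: 8+5-1=12
Step 2: prey: 36+10-8=38; pred: 12+8-2=18
Step 3: prey: 38+11-13=36; pred: 18+13-3=28
Step 4: prey: 36+10-20=26; pred: 28+20-5=43
Step 5: prey: 26+7-22=11; pred: 43+22-8=57
Step 6: prey: 11+3-12=2; pred: 57+12-11=58
Step 7: prey: 2+0-2=0; pred: 58+2-11=49
First extinction: prey at step 7

Answer: 7 prey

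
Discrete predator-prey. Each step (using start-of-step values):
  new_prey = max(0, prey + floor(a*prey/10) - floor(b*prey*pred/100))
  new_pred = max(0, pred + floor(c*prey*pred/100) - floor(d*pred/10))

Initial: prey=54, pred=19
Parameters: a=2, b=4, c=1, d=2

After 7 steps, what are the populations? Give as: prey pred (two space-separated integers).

Step 1: prey: 54+10-41=23; pred: 19+10-3=26
Step 2: prey: 23+4-23=4; pred: 26+5-5=26
Step 3: prey: 4+0-4=0; pred: 26+1-5=22
Step 4: prey: 0+0-0=0; pred: 22+0-4=18
Step 5: prey: 0+0-0=0; pred: 18+0-3=15
Step 6: prey: 0+0-0=0; pred: 15+0-3=12
Step 7: prey: 0+0-0=0; pred: 12+0-2=10

Answer: 0 10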